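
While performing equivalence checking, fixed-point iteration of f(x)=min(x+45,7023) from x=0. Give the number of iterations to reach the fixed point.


Step 1: x=0, cap=7023, increment=45
Step 2: x grows by 45 each step until capped at 7023; fixed point is x=7023
Step 3: iterations = ceil(7023/45) = 157

157


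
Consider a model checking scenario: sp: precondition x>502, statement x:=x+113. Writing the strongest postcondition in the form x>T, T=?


Formula: sp(P, x:=E) = exists old_x. (x = E[old_x/x]) AND P[old_x/x] (old_x is the value of x before the assignment; eliminate old_x by solving x = E[old_x/x] for old_x)
Step 1: Precondition P: x>502, i.e. old_x > 502
Step 2: Assignment gives x = old_x + 113, so old_x = x - 113
Step 3: Substitute into P: x - 113 > 502
Step 4: Simplify: x > 502+113 = 615

615


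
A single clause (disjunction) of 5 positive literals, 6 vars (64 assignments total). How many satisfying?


Step 1: Total=2^6=64
Step 2: Unsat when all 5 false: 2^1=2
Step 3: Sat=64-2=62

62


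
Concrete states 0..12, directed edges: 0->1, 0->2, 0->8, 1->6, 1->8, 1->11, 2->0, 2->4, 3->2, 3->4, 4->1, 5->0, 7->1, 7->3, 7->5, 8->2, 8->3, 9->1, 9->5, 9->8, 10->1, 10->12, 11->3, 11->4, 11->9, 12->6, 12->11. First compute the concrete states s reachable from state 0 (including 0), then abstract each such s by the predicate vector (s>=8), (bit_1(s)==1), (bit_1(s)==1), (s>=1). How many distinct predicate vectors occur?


BFS from 0:
Concrete reachable: {0, 1, 2, 3, 4, 5, 6, 8, 9, 11}
Abstract via predicates (s>=8), (bit_1(s)==1), (bit_1(s)==1), (s>=1):
  (0,0,0,0) <- {0}
  (0,0,0,1) <- {1, 4, 5}
  (0,1,1,1) <- {2, 3, 6}
  (1,0,0,1) <- {8, 9}
  (1,1,1,1) <- {11}
Distinct abstract states = 5

5


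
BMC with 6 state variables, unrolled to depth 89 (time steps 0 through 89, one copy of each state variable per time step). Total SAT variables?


BMC unrolls to depth k, creating one copy of each state var for steps 0..k.
Step count = 89 + 1 = 90 (steps 0 through 89)
Vars per step = 6
Total = 6 * 90 = 540

540


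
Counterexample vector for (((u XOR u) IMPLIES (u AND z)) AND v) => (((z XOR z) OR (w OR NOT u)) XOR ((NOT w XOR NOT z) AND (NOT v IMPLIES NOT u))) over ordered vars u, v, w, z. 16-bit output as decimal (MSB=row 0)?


F1 = (((u XOR u) IMPLIES (u AND z)) AND v)
F2 = (((z XOR z) OR (w OR NOT u)) XOR ((NOT w XOR NOT z) AND (NOT v IMPLIES NOT u)))
Counterexample to F1=>F2 is where F1=1 and F2=0.
Evaluate each row (bits = u,v,w,z, MSB first):
  row 0 [0000]: F1=0 F2=1 -> F1&~F2 -> 0
  row 1 [0001]: F1=0 F2=0 -> F1&~F2 -> 0
  row 2 [0010]: F1=0 F2=0 -> F1&~F2 -> 0
  row 3 [0011]: F1=0 F2=1 -> F1&~F2 -> 0
  row 4 [0100]: F1=1 F2=1 -> F1&~F2 -> 0
  row 5 [0101]: F1=1 F2=0 -> F1&~F2 -> 1
  row 6 [0110]: F1=1 F2=0 -> F1&~F2 -> 1
  row 7 [0111]: F1=1 F2=1 -> F1&~F2 -> 0
  row 8 [1000]: F1=0 F2=0 -> F1&~F2 -> 0
  row 9 [1001]: F1=0 F2=0 -> F1&~F2 -> 0
  row 10 [1010]: F1=0 F2=1 -> F1&~F2 -> 0
  row 11 [1011]: F1=0 F2=1 -> F1&~F2 -> 0
  row 12 [1100]: F1=1 F2=0 -> F1&~F2 -> 1
  row 13 [1101]: F1=1 F2=1 -> F1&~F2 -> 0
  row 14 [1110]: F1=1 F2=0 -> F1&~F2 -> 1
  row 15 [1111]: F1=1 F2=1 -> F1&~F2 -> 0
Full result column, 4 rows per line (u,v fixed per line; w,z runs 00..11 left to right):
  rows 0-3 [u,v=00]: 0000  = hex 0
  rows 4-7 [u,v=01]: 0110  = hex 6
  rows 8-11 [u,v=10]: 0000  = hex 0
  rows 12-15 [u,v=11]: 1010  = hex A
Counterexample vector (row 0 .. row 15) = 0000011000001010
Output column grouped in 4s = 0000 0110 0000 1010 = 0x060A
Convert to decimal digit by digit (value = value*16 + digit):
  0 -> 0
  0*16 + 6 = 6
  6*16 + 0 = 96
  96*16 + 10 (A) = 1546
Decimal = 1546

1546


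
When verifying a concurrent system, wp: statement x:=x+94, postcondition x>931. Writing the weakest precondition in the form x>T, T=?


Formula: wp(x:=E, P) = P[E/x] (substitute E for x in postcondition)
Step 1: Postcondition: x>931
Step 2: Substitute x+94 for x: x+94>931
Step 3: Solve for x: x > 931-94 = 837

837


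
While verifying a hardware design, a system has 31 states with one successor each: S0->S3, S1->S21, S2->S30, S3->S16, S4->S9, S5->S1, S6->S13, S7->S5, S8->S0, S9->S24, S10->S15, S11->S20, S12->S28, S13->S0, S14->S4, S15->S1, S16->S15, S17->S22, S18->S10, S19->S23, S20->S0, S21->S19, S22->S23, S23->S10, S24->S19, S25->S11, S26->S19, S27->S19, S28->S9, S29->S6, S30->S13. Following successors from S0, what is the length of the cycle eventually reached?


Trace from S0 until a state repeats:
  S0 -> S3 -> S16 -> S15 -> S1 -> S21 -> S19 -> S23 -> S10 -> S15
S15 first seen at step 3, revisited at step 9.
Cycle length = 9 - 3 = 6

6


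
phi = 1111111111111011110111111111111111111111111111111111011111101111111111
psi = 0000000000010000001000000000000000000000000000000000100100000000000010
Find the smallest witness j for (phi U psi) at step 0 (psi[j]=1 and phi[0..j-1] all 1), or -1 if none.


(phi U psi) at 0: need smallest j with psi[j]=1 and phi[i]=1 for all i in [0,j).
Scan from step 0:
  step 0: phi=1, psi=0 -> continue
  step 1: phi=1, psi=0 -> continue
  step 2: phi=1, psi=0 -> continue
  step 3: phi=1, psi=0 -> continue
  step 11: psi=1 and phi held for [0,11) -> witness found
Witness step = 11

11


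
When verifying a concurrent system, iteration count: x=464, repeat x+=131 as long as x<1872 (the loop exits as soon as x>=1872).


Step 1: x goes from 464 toward 1872 by 131; the body runs while x<1872, so iterations = ceil((bound-start)/step)
Step 2: Distance=1408
Step 3: ceil(1408/131)=11

11


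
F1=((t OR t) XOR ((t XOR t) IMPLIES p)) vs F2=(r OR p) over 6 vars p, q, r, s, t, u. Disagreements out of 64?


F1 = ((t OR t) XOR ((t XOR t) IMPLIES p))
F2 = (r OR p)
Evaluate both on each of 64 rows (bits = p,q,r,s,t,u):
  row 0 [000000]: F1=1 F2=0 (differ) -> 1
  row 1 [000001]: F1=1 F2=0 (differ) -> 1
  row 2 [000010]: F1=0 F2=0 -> 0
  row 3 [000011]: F1=0 F2=0 -> 0
  row 4 [000100]: F1=1 F2=0 (differ) -> 1
  (every remaining row is evaluated the same way; all 64 results are listed next)
Full result column, 8 rows per line (p,q,r fixed per line; s,t,u runs 000..111 left to right):
  rows 0-7 [p,q,r=000]: 11001100  (ones: 4)
  rows 8-15 [p,q,r=001]: 00110011  (ones: 4)
  rows 16-23 [p,q,r=010]: 11001100  (ones: 4)
  rows 24-31 [p,q,r=011]: 00110011  (ones: 4)
  rows 32-39 [p,q,r=100]: 00110011  (ones: 4)
  rows 40-47 [p,q,r=101]: 00110011  (ones: 4)
  rows 48-55 [p,q,r=110]: 00110011  (ones: 4)
  rows 56-63 [p,q,r=111]: 00110011  (ones: 4)
Disagreements = 4+4+4+4+4+4+4+4 = 32

32


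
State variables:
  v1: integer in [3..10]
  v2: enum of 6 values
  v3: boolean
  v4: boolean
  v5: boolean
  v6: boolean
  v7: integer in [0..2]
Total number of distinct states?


State space = product of domain sizes of all variables.
Domain sizes:
  v1 (integer in [3..10]): 8
  v2 (enum of 6 values): 6
  v3 (boolean): 2
  v4 (boolean): 2
  v5 (boolean): 2
  v6 (boolean): 2
  v7 (integer in [0..2]): 3
Product = 8 * 6 * 2 * 2 * 2 * 2 * 3 = 2304

2304


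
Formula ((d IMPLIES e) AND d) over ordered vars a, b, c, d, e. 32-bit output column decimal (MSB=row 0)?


Formula: ((d IMPLIES e) AND d) over a, b, c, d, e (32 rows)
Evaluate each row (bits = a,b,c,d,e, MSB first):
  row 0 [00000]: ((0 IMPLIES 0) AND 0) -> 0
  row 1 [00001]: ((0 IMPLIES 1) AND 0) -> 0
  row 2 [00010]: ((1 IMPLIES 0) AND 1) -> 0
  row 3 [00011]: ((1 IMPLIES 1) AND 1) -> 1
  row 4 [00100]: ((0 IMPLIES 0) AND 0) -> 0
  row 5 [00101]: ((0 IMPLIES 1) AND 0) -> 0
  row 6 [00110]: ((1 IMPLIES 0) AND 1) -> 0
  row 7 [00111]: ((1 IMPLIES 1) AND 1) -> 1
  row 8 [01000]: ((0 IMPLIES 0) AND 0) -> 0
  row 9 [01001]: ((0 IMPLIES 1) AND 0) -> 0
  row 10 [01010]: ((1 IMPLIES 0) AND 1) -> 0
  row 11 [01011]: ((1 IMPLIES 1) AND 1) -> 1
  row 12 [01100]: ((0 IMPLIES 0) AND 0) -> 0
  row 13 [01101]: ((0 IMPLIES 1) AND 0) -> 0
  row 14 [01110]: ((1 IMPLIES 0) AND 1) -> 0
  row 15 [01111]: ((1 IMPLIES 1) AND 1) -> 1
  row 16 [10000]: ((0 IMPLIES 0) AND 0) -> 0
  row 17 [10001]: ((0 IMPLIES 1) AND 0) -> 0
  row 18 [10010]: ((1 IMPLIES 0) AND 1) -> 0
  row 19 [10011]: ((1 IMPLIES 1) AND 1) -> 1
  row 20 [10100]: ((0 IMPLIES 0) AND 0) -> 0
  row 21 [10101]: ((0 IMPLIES 1) AND 0) -> 0
  row 22 [10110]: ((1 IMPLIES 0) AND 1) -> 0
  row 23 [10111]: ((1 IMPLIES 1) AND 1) -> 1
  row 24 [11000]: ((0 IMPLIES 0) AND 0) -> 0
  row 25 [11001]: ((0 IMPLIES 1) AND 0) -> 0
  row 26 [11010]: ((1 IMPLIES 0) AND 1) -> 0
  row 27 [11011]: ((1 IMPLIES 1) AND 1) -> 1
  row 28 [11100]: ((0 IMPLIES 0) AND 0) -> 0
  row 29 [11101]: ((0 IMPLIES 1) AND 0) -> 0
  row 30 [11110]: ((1 IMPLIES 0) AND 1) -> 0
  row 31 [11111]: ((1 IMPLIES 1) AND 1) -> 1
Full result column, 4 rows per line (a,b,c fixed per line; d,e runs 00..11 left to right):
  rows 0-3 [a,b,c=000]: 0001  = hex 1
  rows 4-7 [a,b,c=001]: 0001  = hex 1
  rows 8-11 [a,b,c=010]: 0001  = hex 1
  rows 12-15 [a,b,c=011]: 0001  = hex 1
  rows 16-19 [a,b,c=100]: 0001  = hex 1
  rows 20-23 [a,b,c=101]: 0001  = hex 1
  rows 24-27 [a,b,c=110]: 0001  = hex 1
  rows 28-31 [a,b,c=111]: 0001  = hex 1
Output column (row 0 .. row 31) = 00010001000100010001000100010001
Output column grouped in 4s = 0001 0001 0001 0001 0001 0001 0001 0001 = 0x11111111
Convert to decimal digit by digit (value = value*16 + digit):
  1 -> 1
  1*16 + 1 = 17
  17*16 + 1 = 273
  273*16 + 1 = 4369
  4369*16 + 1 = 69905
  69905*16 + 1 = 1118481
  1118481*16 + 1 = 17895697
  17895697*16 + 1 = 286331153
Decimal = 286331153

286331153


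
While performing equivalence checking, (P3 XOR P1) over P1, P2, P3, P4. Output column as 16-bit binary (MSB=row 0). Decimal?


Formula: (P3 XOR P1) over P1, P2, P3, P4 (16 rows)
Evaluate each row (bits = P1,P2,P3,P4, MSB first):
  row 0 [0000]: (0 XOR 0) -> 0
  row 1 [0001]: (0 XOR 0) -> 0
  row 2 [0010]: (1 XOR 0) -> 1
  row 3 [0011]: (1 XOR 0) -> 1
  row 4 [0100]: (0 XOR 0) -> 0
  row 5 [0101]: (0 XOR 0) -> 0
  row 6 [0110]: (1 XOR 0) -> 1
  row 7 [0111]: (1 XOR 0) -> 1
  row 8 [1000]: (0 XOR 1) -> 1
  row 9 [1001]: (0 XOR 1) -> 1
  row 10 [1010]: (1 XOR 1) -> 0
  row 11 [1011]: (1 XOR 1) -> 0
  row 12 [1100]: (0 XOR 1) -> 1
  row 13 [1101]: (0 XOR 1) -> 1
  row 14 [1110]: (1 XOR 1) -> 0
  row 15 [1111]: (1 XOR 1) -> 0
Full result column, 4 rows per line (P1,P2 fixed per line; P3,P4 runs 00..11 left to right):
  rows 0-3 [P1,P2=00]: 0011  = hex 3
  rows 4-7 [P1,P2=01]: 0011  = hex 3
  rows 8-11 [P1,P2=10]: 1100  = hex C
  rows 12-15 [P1,P2=11]: 1100  = hex C
Output column (row 0 .. row 15) = 0011001111001100
Output column grouped in 4s = 0011 0011 1100 1100 = 0x33CC
Convert to decimal digit by digit (value = value*16 + digit):
  3 -> 3
  3*16 + 3 = 51
  51*16 + 12 (C) = 828
  828*16 + 12 (C) = 13260
Decimal = 13260

13260


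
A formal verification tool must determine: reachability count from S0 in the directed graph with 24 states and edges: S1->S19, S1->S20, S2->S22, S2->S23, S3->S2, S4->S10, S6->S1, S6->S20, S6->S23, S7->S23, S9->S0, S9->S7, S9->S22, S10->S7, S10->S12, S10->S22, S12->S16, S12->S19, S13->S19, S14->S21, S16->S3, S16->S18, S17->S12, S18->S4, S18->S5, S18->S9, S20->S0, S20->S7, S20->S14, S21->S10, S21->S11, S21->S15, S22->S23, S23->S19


BFS from S0:
  layer 0: {S0}
Reachable set: {S0}
Count = 1

1


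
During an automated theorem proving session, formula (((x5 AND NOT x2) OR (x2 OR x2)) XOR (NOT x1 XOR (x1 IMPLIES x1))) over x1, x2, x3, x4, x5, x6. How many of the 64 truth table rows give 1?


Formula: (((x5 AND NOT x2) OR (x2 OR x2)) XOR (NOT x1 XOR (x1 IMPLIES x1))) over 6 vars (64 rows)
Evaluate each row (x1, x2, x3, x4, x5, x6 as bits, MSB first):
  row 0 [000000]: (((0 AND NOT 0) OR (0 OR 0)) XOR (NOT 0 XOR (0 IMPLIES 0))) -> 0
  row 1 [000001]: (((0 AND NOT 0) OR (0 OR 0)) XOR (NOT 0 XOR (0 IMPLIES 0))) -> 0
  row 2 [000010]: (((1 AND NOT 0) OR (0 OR 0)) XOR (NOT 0 XOR (0 IMPLIES 0))) -> 1
  row 3 [000011]: (((1 AND NOT 0) OR (0 OR 0)) XOR (NOT 0 XOR (0 IMPLIES 0))) -> 1
  row 4 [000100]: (((0 AND NOT 0) OR (0 OR 0)) XOR (NOT 0 XOR (0 IMPLIES 0))) -> 0
  (every remaining row is evaluated the same way; all 64 results are listed next)
Full result column, 8 rows per line (x1,x2,x3 fixed per line; x4,x5,x6 runs 000..111 left to right):
  rows 0-7 [x1,x2,x3=000]: 00110011  (ones: 4)
  rows 8-15 [x1,x2,x3=001]: 00110011  (ones: 4)
  rows 16-23 [x1,x2,x3=010]: 11111111  (ones: 8)
  rows 24-31 [x1,x2,x3=011]: 11111111  (ones: 8)
  rows 32-39 [x1,x2,x3=100]: 11001100  (ones: 4)
  rows 40-47 [x1,x2,x3=101]: 11001100  (ones: 4)
  rows 48-55 [x1,x2,x3=110]: 00000000  (ones: 0)
  rows 56-63 [x1,x2,x3=111]: 00000000  (ones: 0)
Count of 1-rows = 4+4+8+8+4+4+0+0 = 32

32


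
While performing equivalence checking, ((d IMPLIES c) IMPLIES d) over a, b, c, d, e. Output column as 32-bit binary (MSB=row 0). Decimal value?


Formula: ((d IMPLIES c) IMPLIES d) over a, b, c, d, e (32 rows)
Evaluate each row (bits = a,b,c,d,e, MSB first):
  row 0 [00000]: ((0 IMPLIES 0) IMPLIES 0) -> 0
  row 1 [00001]: ((0 IMPLIES 0) IMPLIES 0) -> 0
  row 2 [00010]: ((1 IMPLIES 0) IMPLIES 1) -> 1
  row 3 [00011]: ((1 IMPLIES 0) IMPLIES 1) -> 1
  row 4 [00100]: ((0 IMPLIES 1) IMPLIES 0) -> 0
  row 5 [00101]: ((0 IMPLIES 1) IMPLIES 0) -> 0
  row 6 [00110]: ((1 IMPLIES 1) IMPLIES 1) -> 1
  row 7 [00111]: ((1 IMPLIES 1) IMPLIES 1) -> 1
  row 8 [01000]: ((0 IMPLIES 0) IMPLIES 0) -> 0
  row 9 [01001]: ((0 IMPLIES 0) IMPLIES 0) -> 0
  row 10 [01010]: ((1 IMPLIES 0) IMPLIES 1) -> 1
  row 11 [01011]: ((1 IMPLIES 0) IMPLIES 1) -> 1
  row 12 [01100]: ((0 IMPLIES 1) IMPLIES 0) -> 0
  row 13 [01101]: ((0 IMPLIES 1) IMPLIES 0) -> 0
  row 14 [01110]: ((1 IMPLIES 1) IMPLIES 1) -> 1
  row 15 [01111]: ((1 IMPLIES 1) IMPLIES 1) -> 1
  row 16 [10000]: ((0 IMPLIES 0) IMPLIES 0) -> 0
  row 17 [10001]: ((0 IMPLIES 0) IMPLIES 0) -> 0
  row 18 [10010]: ((1 IMPLIES 0) IMPLIES 1) -> 1
  row 19 [10011]: ((1 IMPLIES 0) IMPLIES 1) -> 1
  row 20 [10100]: ((0 IMPLIES 1) IMPLIES 0) -> 0
  row 21 [10101]: ((0 IMPLIES 1) IMPLIES 0) -> 0
  row 22 [10110]: ((1 IMPLIES 1) IMPLIES 1) -> 1
  row 23 [10111]: ((1 IMPLIES 1) IMPLIES 1) -> 1
  row 24 [11000]: ((0 IMPLIES 0) IMPLIES 0) -> 0
  row 25 [11001]: ((0 IMPLIES 0) IMPLIES 0) -> 0
  row 26 [11010]: ((1 IMPLIES 0) IMPLIES 1) -> 1
  row 27 [11011]: ((1 IMPLIES 0) IMPLIES 1) -> 1
  row 28 [11100]: ((0 IMPLIES 1) IMPLIES 0) -> 0
  row 29 [11101]: ((0 IMPLIES 1) IMPLIES 0) -> 0
  row 30 [11110]: ((1 IMPLIES 1) IMPLIES 1) -> 1
  row 31 [11111]: ((1 IMPLIES 1) IMPLIES 1) -> 1
Full result column, 4 rows per line (a,b,c fixed per line; d,e runs 00..11 left to right):
  rows 0-3 [a,b,c=000]: 0011  = hex 3
  rows 4-7 [a,b,c=001]: 0011  = hex 3
  rows 8-11 [a,b,c=010]: 0011  = hex 3
  rows 12-15 [a,b,c=011]: 0011  = hex 3
  rows 16-19 [a,b,c=100]: 0011  = hex 3
  rows 20-23 [a,b,c=101]: 0011  = hex 3
  rows 24-27 [a,b,c=110]: 0011  = hex 3
  rows 28-31 [a,b,c=111]: 0011  = hex 3
Output column (row 0 .. row 31) = 00110011001100110011001100110011
Output column grouped in 4s = 0011 0011 0011 0011 0011 0011 0011 0011 = 0x33333333
Convert to decimal digit by digit (value = value*16 + digit):
  3 -> 3
  3*16 + 3 = 51
  51*16 + 3 = 819
  819*16 + 3 = 13107
  13107*16 + 3 = 209715
  209715*16 + 3 = 3355443
  3355443*16 + 3 = 53687091
  53687091*16 + 3 = 858993459
Decimal = 858993459

858993459


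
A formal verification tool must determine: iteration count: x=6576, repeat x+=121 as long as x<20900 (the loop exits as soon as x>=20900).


Step 1: x goes from 6576 toward 20900 by 121; the body runs while x<20900, so iterations = ceil((bound-start)/step)
Step 2: Distance=14324
Step 3: ceil(14324/121)=119

119


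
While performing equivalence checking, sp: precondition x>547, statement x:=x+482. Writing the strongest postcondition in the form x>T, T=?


Formula: sp(P, x:=E) = exists old_x. (x = E[old_x/x]) AND P[old_x/x] (old_x is the value of x before the assignment; eliminate old_x by solving x = E[old_x/x] for old_x)
Step 1: Precondition P: x>547, i.e. old_x > 547
Step 2: Assignment gives x = old_x + 482, so old_x = x - 482
Step 3: Substitute into P: x - 482 > 547
Step 4: Simplify: x > 547+482 = 1029

1029


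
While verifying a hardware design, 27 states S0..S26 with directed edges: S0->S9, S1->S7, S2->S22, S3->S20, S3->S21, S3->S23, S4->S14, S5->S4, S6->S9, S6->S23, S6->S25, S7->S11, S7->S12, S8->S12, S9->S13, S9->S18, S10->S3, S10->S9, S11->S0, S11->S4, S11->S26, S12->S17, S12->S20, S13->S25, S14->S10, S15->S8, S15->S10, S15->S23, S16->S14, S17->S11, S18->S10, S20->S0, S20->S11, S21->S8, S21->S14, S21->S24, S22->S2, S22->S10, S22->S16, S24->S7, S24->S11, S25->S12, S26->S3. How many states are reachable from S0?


BFS from S0:
  layer 0: {S0}
  layer 1: {S9}
  layer 2: {S13, S18}
  layer 3: {S10, S25}
  layer 4: {S3, S12}
  layer 5: {S17, S20, S21, S23}
  layer 6: {S8, S11, S14, S24}
  layer 7: {S4, S7, S26}
Reachable set: {S0, S3, S4, S7, S8, S9, S10, S11, S12, S13, S14, S17, S18, S20, S21, S23, S24, S25, S26}
Count = 19

19


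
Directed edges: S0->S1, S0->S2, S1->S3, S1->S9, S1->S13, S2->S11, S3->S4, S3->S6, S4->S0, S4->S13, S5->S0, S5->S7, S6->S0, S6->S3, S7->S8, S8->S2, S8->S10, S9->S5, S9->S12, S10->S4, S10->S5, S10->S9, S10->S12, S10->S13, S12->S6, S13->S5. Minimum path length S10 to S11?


BFS layer-by-layer from S10:
  dist 0: {S10}
  dist 1: {S4, S5, S9, S12, S13}
  dist 2: {S0, S6, S7}
  dist 3: {S1, S2, S3, S8}
  dist 4: {S11}
  -> S11 reached at distance 4
Shortest path length = 4

4


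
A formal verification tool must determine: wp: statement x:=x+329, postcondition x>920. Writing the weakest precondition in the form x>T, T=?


Formula: wp(x:=E, P) = P[E/x] (substitute E for x in postcondition)
Step 1: Postcondition: x>920
Step 2: Substitute x+329 for x: x+329>920
Step 3: Solve for x: x > 920-329 = 591

591


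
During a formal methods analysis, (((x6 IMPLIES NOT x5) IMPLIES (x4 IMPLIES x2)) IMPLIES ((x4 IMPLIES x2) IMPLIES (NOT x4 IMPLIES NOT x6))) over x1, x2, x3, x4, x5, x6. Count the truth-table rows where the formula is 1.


Formula: (((x6 IMPLIES NOT x5) IMPLIES (x4 IMPLIES x2)) IMPLIES ((x4 IMPLIES x2) IMPLIES (NOT x4 IMPLIES NOT x6))) over 6 vars (64 rows)
Evaluate each row (x1, x2, x3, x4, x5, x6 as bits, MSB first):
  row 0 [000000]: (((0 IMPLIES NOT 0) IMPLIES (0 IMPLIES 0)) IMPLIES ((0 IMPLIES 0) IMPLIES (NOT 0 IMPLIES NOT 0))) -> 1
  row 1 [000001]: (((1 IMPLIES NOT 0) IMPLIES (0 IMPLIES 0)) IMPLIES ((0 IMPLIES 0) IMPLIES (NOT 0 IMPLIES NOT 1))) -> 0
  row 2 [000010]: (((0 IMPLIES NOT 1) IMPLIES (0 IMPLIES 0)) IMPLIES ((0 IMPLIES 0) IMPLIES (NOT 0 IMPLIES NOT 0))) -> 1
  row 3 [000011]: (((1 IMPLIES NOT 1) IMPLIES (0 IMPLIES 0)) IMPLIES ((0 IMPLIES 0) IMPLIES (NOT 0 IMPLIES NOT 1))) -> 0
  row 4 [000100]: (((0 IMPLIES NOT 0) IMPLIES (1 IMPLIES 0)) IMPLIES ((1 IMPLIES 0) IMPLIES (NOT 1 IMPLIES NOT 0))) -> 1
  (every remaining row is evaluated the same way; all 64 results are listed next)
Full result column, 8 rows per line (x1,x2,x3 fixed per line; x4,x5,x6 runs 000..111 left to right):
  rows 0-7 [x1,x2,x3=000]: 10101111  (ones: 6)
  rows 8-15 [x1,x2,x3=001]: 10101111  (ones: 6)
  rows 16-23 [x1,x2,x3=010]: 10101111  (ones: 6)
  rows 24-31 [x1,x2,x3=011]: 10101111  (ones: 6)
  rows 32-39 [x1,x2,x3=100]: 10101111  (ones: 6)
  rows 40-47 [x1,x2,x3=101]: 10101111  (ones: 6)
  rows 48-55 [x1,x2,x3=110]: 10101111  (ones: 6)
  rows 56-63 [x1,x2,x3=111]: 10101111  (ones: 6)
Count of 1-rows = 6+6+6+6+6+6+6+6 = 48

48


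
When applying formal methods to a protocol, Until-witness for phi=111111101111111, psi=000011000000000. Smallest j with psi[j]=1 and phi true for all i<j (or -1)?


(phi U psi) at 0: need smallest j with psi[j]=1 and phi[i]=1 for all i in [0,j).
Scan from step 0:
  step 0: phi=1, psi=0 -> continue
  step 1: phi=1, psi=0 -> continue
  step 2: phi=1, psi=0 -> continue
  step 3: phi=1, psi=0 -> continue
  step 4: psi=1 and phi held for [0,4) -> witness found
Witness step = 4

4


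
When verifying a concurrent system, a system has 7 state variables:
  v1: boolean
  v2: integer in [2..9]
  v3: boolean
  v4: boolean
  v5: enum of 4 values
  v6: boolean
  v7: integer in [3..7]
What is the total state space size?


State space = product of domain sizes of all variables.
Domain sizes:
  v1 (boolean): 2
  v2 (integer in [2..9]): 8
  v3 (boolean): 2
  v4 (boolean): 2
  v5 (enum of 4 values): 4
  v6 (boolean): 2
  v7 (integer in [3..7]): 5
Product = 2 * 8 * 2 * 2 * 4 * 2 * 5 = 2560

2560


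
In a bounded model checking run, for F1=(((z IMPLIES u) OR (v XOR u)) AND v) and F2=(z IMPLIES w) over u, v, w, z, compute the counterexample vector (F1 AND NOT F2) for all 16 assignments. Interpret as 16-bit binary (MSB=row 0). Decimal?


F1 = (((z IMPLIES u) OR (v XOR u)) AND v)
F2 = (z IMPLIES w)
Counterexample to F1=>F2 is where F1=1 and F2=0.
Evaluate each row (bits = u,v,w,z, MSB first):
  row 0 [0000]: F1=0 F2=1 -> F1&~F2 -> 0
  row 1 [0001]: F1=0 F2=0 -> F1&~F2 -> 0
  row 2 [0010]: F1=0 F2=1 -> F1&~F2 -> 0
  row 3 [0011]: F1=0 F2=1 -> F1&~F2 -> 0
  row 4 [0100]: F1=1 F2=1 -> F1&~F2 -> 0
  row 5 [0101]: F1=1 F2=0 -> F1&~F2 -> 1
  row 6 [0110]: F1=1 F2=1 -> F1&~F2 -> 0
  row 7 [0111]: F1=1 F2=1 -> F1&~F2 -> 0
  row 8 [1000]: F1=0 F2=1 -> F1&~F2 -> 0
  row 9 [1001]: F1=0 F2=0 -> F1&~F2 -> 0
  row 10 [1010]: F1=0 F2=1 -> F1&~F2 -> 0
  row 11 [1011]: F1=0 F2=1 -> F1&~F2 -> 0
  row 12 [1100]: F1=1 F2=1 -> F1&~F2 -> 0
  row 13 [1101]: F1=1 F2=0 -> F1&~F2 -> 1
  row 14 [1110]: F1=1 F2=1 -> F1&~F2 -> 0
  row 15 [1111]: F1=1 F2=1 -> F1&~F2 -> 0
Full result column, 4 rows per line (u,v fixed per line; w,z runs 00..11 left to right):
  rows 0-3 [u,v=00]: 0000  = hex 0
  rows 4-7 [u,v=01]: 0100  = hex 4
  rows 8-11 [u,v=10]: 0000  = hex 0
  rows 12-15 [u,v=11]: 0100  = hex 4
Counterexample vector (row 0 .. row 15) = 0000010000000100
Output column grouped in 4s = 0000 0100 0000 0100 = 0x0404
Convert to decimal digit by digit (value = value*16 + digit):
  0 -> 0
  0*16 + 4 = 4
  4*16 + 0 = 64
  64*16 + 4 = 1028
Decimal = 1028

1028


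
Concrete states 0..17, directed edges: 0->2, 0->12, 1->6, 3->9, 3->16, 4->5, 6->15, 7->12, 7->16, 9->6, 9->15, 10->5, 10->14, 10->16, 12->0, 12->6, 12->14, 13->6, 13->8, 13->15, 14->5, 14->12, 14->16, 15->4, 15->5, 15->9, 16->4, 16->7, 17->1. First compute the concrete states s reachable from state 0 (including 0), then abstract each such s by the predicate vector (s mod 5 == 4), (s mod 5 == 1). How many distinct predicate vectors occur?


BFS from 0:
Concrete reachable: {0, 2, 4, 5, 6, 7, 9, 12, 14, 15, 16}
Abstract via predicates (s mod 5 == 4), (s mod 5 == 1):
  (0,0) <- {0, 2, 5, 7, 12, 15}
  (0,1) <- {6, 16}
  (1,0) <- {4, 9, 14}
Distinct abstract states = 3

3


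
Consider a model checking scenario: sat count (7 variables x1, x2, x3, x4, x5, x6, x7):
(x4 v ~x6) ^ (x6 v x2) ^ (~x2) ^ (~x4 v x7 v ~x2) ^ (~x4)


CNF with 5 clauses over 7 vars (128 assignments).
An assignment satisfies CNF iff every clause has >=1 true literal.
Check each row (bits = x1,x2,x3,x4,x5,x6,x7; clause T/F shown):
  row 0 [0000000]: clauses=TFTTT -> 0
  row 1 [0000001]: clauses=TFTTT -> 0
  row 2 [0000010]: clauses=FTTTT -> 0
  row 3 [0000011]: clauses=FTTTT -> 0
  row 4 [0000100]: clauses=TFTTT -> 0
  (every remaining row is evaluated the same way; all 128 results are listed next)
Full result column, 8 rows per line (x1,x2,x3,x4 fixed per line; x5,x6,x7 runs 000..111 left to right):
  rows 0-7 [x1,x2,x3,x4=0000]: 00000000  (ones: 0)
  rows 8-15 [x1,x2,x3,x4=0001]: 00000000  (ones: 0)
  rows 16-23 [x1,x2,x3,x4=0010]: 00000000  (ones: 0)
  rows 24-31 [x1,x2,x3,x4=0011]: 00000000  (ones: 0)
  rows 32-39 [x1,x2,x3,x4=0100]: 00000000  (ones: 0)
  rows 40-47 [x1,x2,x3,x4=0101]: 00000000  (ones: 0)
  rows 48-55 [x1,x2,x3,x4=0110]: 00000000  (ones: 0)
  rows 56-63 [x1,x2,x3,x4=0111]: 00000000  (ones: 0)
  rows 64-71 [x1,x2,x3,x4=1000]: 00000000  (ones: 0)
  rows 72-79 [x1,x2,x3,x4=1001]: 00000000  (ones: 0)
  rows 80-87 [x1,x2,x3,x4=1010]: 00000000  (ones: 0)
  rows 88-95 [x1,x2,x3,x4=1011]: 00000000  (ones: 0)
  rows 96-103 [x1,x2,x3,x4=1100]: 00000000  (ones: 0)
  rows 104-111 [x1,x2,x3,x4=1101]: 00000000  (ones: 0)
  rows 112-119 [x1,x2,x3,x4=1110]: 00000000  (ones: 0)
  rows 120-127 [x1,x2,x3,x4=1111]: 00000000  (ones: 0)
Satisfying assignments = 0+0+0+0+0+0+0+0+0+0+0+0+0+0+0+0 = 0

0


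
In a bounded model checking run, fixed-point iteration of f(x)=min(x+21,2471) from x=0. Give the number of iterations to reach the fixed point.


Step 1: x=0, cap=2471, increment=21
Step 2: x grows by 21 each step until capped at 2471; fixed point is x=2471
Step 3: iterations = ceil(2471/21) = 118

118


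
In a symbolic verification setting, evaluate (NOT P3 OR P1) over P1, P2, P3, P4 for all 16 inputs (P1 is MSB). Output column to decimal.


Formula: (NOT P3 OR P1) over P1, P2, P3, P4 (16 rows)
Evaluate each row (bits = P1,P2,P3,P4, MSB first):
  row 0 [0000]: (NOT 0 OR 0) -> 1
  row 1 [0001]: (NOT 0 OR 0) -> 1
  row 2 [0010]: (NOT 1 OR 0) -> 0
  row 3 [0011]: (NOT 1 OR 0) -> 0
  row 4 [0100]: (NOT 0 OR 0) -> 1
  row 5 [0101]: (NOT 0 OR 0) -> 1
  row 6 [0110]: (NOT 1 OR 0) -> 0
  row 7 [0111]: (NOT 1 OR 0) -> 0
  row 8 [1000]: (NOT 0 OR 1) -> 1
  row 9 [1001]: (NOT 0 OR 1) -> 1
  row 10 [1010]: (NOT 1 OR 1) -> 1
  row 11 [1011]: (NOT 1 OR 1) -> 1
  row 12 [1100]: (NOT 0 OR 1) -> 1
  row 13 [1101]: (NOT 0 OR 1) -> 1
  row 14 [1110]: (NOT 1 OR 1) -> 1
  row 15 [1111]: (NOT 1 OR 1) -> 1
Full result column, 4 rows per line (P1,P2 fixed per line; P3,P4 runs 00..11 left to right):
  rows 0-3 [P1,P2=00]: 1100  = hex C
  rows 4-7 [P1,P2=01]: 1100  = hex C
  rows 8-11 [P1,P2=10]: 1111  = hex F
  rows 12-15 [P1,P2=11]: 1111  = hex F
Output column (row 0 .. row 15) = 1100110011111111
Output column grouped in 4s = 1100 1100 1111 1111 = 0xCCFF
Convert to decimal digit by digit (value = value*16 + digit):
  C -> 12
  12*16 + 12 (C) = 204
  204*16 + 15 (F) = 3279
  3279*16 + 15 (F) = 52479
Decimal = 52479

52479


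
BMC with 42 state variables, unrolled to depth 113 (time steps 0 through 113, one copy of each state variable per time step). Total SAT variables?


BMC unrolls to depth k, creating one copy of each state var for steps 0..k.
Step count = 113 + 1 = 114 (steps 0 through 113)
Vars per step = 42
Total = 42 * 114 = 4788

4788


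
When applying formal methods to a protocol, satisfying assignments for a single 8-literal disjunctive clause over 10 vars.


Step 1: Total=2^10=1024
Step 2: Unsat when all 8 false: 2^2=4
Step 3: Sat=1024-4=1020

1020


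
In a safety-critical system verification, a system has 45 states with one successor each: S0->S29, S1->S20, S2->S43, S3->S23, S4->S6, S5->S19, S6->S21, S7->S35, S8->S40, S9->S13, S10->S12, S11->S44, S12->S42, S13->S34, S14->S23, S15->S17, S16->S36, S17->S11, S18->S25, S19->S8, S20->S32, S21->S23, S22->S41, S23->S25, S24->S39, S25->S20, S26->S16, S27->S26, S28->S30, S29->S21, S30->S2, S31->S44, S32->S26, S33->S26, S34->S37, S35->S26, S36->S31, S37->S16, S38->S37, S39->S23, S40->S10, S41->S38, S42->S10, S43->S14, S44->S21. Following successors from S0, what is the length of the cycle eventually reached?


Trace from S0 until a state repeats:
  S0 -> S29 -> S21 -> S23 -> S25 -> S20 -> S32 -> S26 -> S16 -> S36 -> S31 -> S44 -> S21
S21 first seen at step 2, revisited at step 12.
Cycle length = 12 - 2 = 10

10


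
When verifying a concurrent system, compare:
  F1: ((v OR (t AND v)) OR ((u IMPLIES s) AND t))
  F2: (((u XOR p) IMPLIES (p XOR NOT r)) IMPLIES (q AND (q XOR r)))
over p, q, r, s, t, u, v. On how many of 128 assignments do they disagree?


F1 = ((v OR (t AND v)) OR ((u IMPLIES s) AND t))
F2 = (((u XOR p) IMPLIES (p XOR NOT r)) IMPLIES (q AND (q XOR r)))
Evaluate both on each of 128 rows (bits = p,q,r,s,t,u,v):
  row 0 [0000000]: F1=0 F2=0 -> 0
  row 1 [0000001]: F1=1 F2=0 (differ) -> 1
  row 2 [0000010]: F1=0 F2=0 -> 0
  row 3 [0000011]: F1=1 F2=0 (differ) -> 1
  row 4 [0000100]: F1=1 F2=0 (differ) -> 1
  (every remaining row is evaluated the same way; all 128 results are listed next)
Full result column, 8 rows per line (p,q,r,s fixed per line; t,u,v runs 000..111 left to right):
  rows 0-7 [p,q,r,s=0000]: 01011101  (ones: 5)
  rows 8-15 [p,q,r,s=0001]: 01011111  (ones: 6)
  rows 16-23 [p,q,r,s=0010]: 01101110  (ones: 5)
  rows 24-31 [p,q,r,s=0011]: 01101100  (ones: 4)
  rows 32-39 [p,q,r,s=0100]: 10100010  (ones: 3)
  rows 40-47 [p,q,r,s=0101]: 10100000  (ones: 2)
  rows 48-55 [p,q,r,s=0110]: 01101110  (ones: 5)
  rows 56-63 [p,q,r,s=0111]: 01101100  (ones: 4)
  rows 64-71 [p,q,r,s=1000]: 10010001  (ones: 3)
  rows 72-79 [p,q,r,s=1001]: 10010011  (ones: 4)
  rows 80-87 [p,q,r,s=1010]: 01011101  (ones: 5)
  rows 88-95 [p,q,r,s=1011]: 01011111  (ones: 6)
  rows 96-103 [p,q,r,s=1100]: 10100010  (ones: 3)
  rows 104-111 [p,q,r,s=1101]: 10100000  (ones: 2)
  rows 112-119 [p,q,r,s=1110]: 01011101  (ones: 5)
  rows 120-127 [p,q,r,s=1111]: 01011111  (ones: 6)
Disagreements = 5+6+5+4+3+2+5+4+3+4+5+6+3+2+5+6 = 68

68


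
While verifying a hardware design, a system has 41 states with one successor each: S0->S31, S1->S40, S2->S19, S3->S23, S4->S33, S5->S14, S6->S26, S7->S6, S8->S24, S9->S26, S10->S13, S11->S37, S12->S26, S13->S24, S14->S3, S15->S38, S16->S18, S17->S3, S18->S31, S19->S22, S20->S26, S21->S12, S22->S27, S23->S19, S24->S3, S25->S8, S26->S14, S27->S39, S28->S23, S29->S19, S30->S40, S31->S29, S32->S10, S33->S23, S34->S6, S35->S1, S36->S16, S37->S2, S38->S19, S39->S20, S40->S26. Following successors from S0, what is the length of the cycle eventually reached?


Trace from S0 until a state repeats:
  S0 -> S31 -> S29 -> S19 -> S22 -> S27 -> S39 -> S20 -> S26 -> S14 -> S3 -> S23 -> S19
S19 first seen at step 3, revisited at step 12.
Cycle length = 12 - 3 = 9

9


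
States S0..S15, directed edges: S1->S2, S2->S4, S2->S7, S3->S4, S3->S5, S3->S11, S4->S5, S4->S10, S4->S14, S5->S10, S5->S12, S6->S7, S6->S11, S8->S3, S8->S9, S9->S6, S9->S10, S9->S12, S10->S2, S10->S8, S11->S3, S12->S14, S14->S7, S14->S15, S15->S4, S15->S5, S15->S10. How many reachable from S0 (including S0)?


BFS from S0:
  layer 0: {S0}
Reachable set: {S0}
Count = 1

1


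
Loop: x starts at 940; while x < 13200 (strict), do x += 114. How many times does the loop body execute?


Step 1: x goes from 940 toward 13200 by 114; the body runs while x<13200, so iterations = ceil((bound-start)/step)
Step 2: Distance=12260
Step 3: ceil(12260/114)=108

108


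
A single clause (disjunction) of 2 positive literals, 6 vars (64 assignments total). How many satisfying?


Step 1: Total=2^6=64
Step 2: Unsat when all 2 false: 2^4=16
Step 3: Sat=64-16=48

48


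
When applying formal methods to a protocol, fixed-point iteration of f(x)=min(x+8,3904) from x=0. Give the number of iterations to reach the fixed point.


Step 1: x=0, cap=3904, increment=8
Step 2: x grows by 8 each step until capped at 3904; fixed point is x=3904
Step 3: iterations = ceil(3904/8) = 488

488


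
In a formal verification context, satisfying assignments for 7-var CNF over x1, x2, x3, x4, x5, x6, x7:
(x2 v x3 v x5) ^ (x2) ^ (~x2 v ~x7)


CNF with 3 clauses over 7 vars (128 assignments).
An assignment satisfies CNF iff every clause has >=1 true literal.
Check each row (bits = x1,x2,x3,x4,x5,x6,x7; clause T/F shown):
  row 0 [0000000]: clauses=FFT -> 0
  row 1 [0000001]: clauses=FFT -> 0
  row 2 [0000010]: clauses=FFT -> 0
  row 3 [0000011]: clauses=FFT -> 0
  row 4 [0000100]: clauses=TFT -> 0
  (every remaining row is evaluated the same way; all 128 results are listed next)
Full result column, 8 rows per line (x1,x2,x3,x4 fixed per line; x5,x6,x7 runs 000..111 left to right):
  rows 0-7 [x1,x2,x3,x4=0000]: 00000000  (ones: 0)
  rows 8-15 [x1,x2,x3,x4=0001]: 00000000  (ones: 0)
  rows 16-23 [x1,x2,x3,x4=0010]: 00000000  (ones: 0)
  rows 24-31 [x1,x2,x3,x4=0011]: 00000000  (ones: 0)
  rows 32-39 [x1,x2,x3,x4=0100]: 10101010  (ones: 4)
  rows 40-47 [x1,x2,x3,x4=0101]: 10101010  (ones: 4)
  rows 48-55 [x1,x2,x3,x4=0110]: 10101010  (ones: 4)
  rows 56-63 [x1,x2,x3,x4=0111]: 10101010  (ones: 4)
  rows 64-71 [x1,x2,x3,x4=1000]: 00000000  (ones: 0)
  rows 72-79 [x1,x2,x3,x4=1001]: 00000000  (ones: 0)
  rows 80-87 [x1,x2,x3,x4=1010]: 00000000  (ones: 0)
  rows 88-95 [x1,x2,x3,x4=1011]: 00000000  (ones: 0)
  rows 96-103 [x1,x2,x3,x4=1100]: 10101010  (ones: 4)
  rows 104-111 [x1,x2,x3,x4=1101]: 10101010  (ones: 4)
  rows 112-119 [x1,x2,x3,x4=1110]: 10101010  (ones: 4)
  rows 120-127 [x1,x2,x3,x4=1111]: 10101010  (ones: 4)
Satisfying assignments = 0+0+0+0+4+4+4+4+0+0+0+0+4+4+4+4 = 32

32


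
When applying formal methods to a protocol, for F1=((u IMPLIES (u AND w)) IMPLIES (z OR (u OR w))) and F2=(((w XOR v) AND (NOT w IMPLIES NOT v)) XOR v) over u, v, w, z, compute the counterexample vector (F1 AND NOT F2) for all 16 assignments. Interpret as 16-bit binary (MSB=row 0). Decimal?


F1 = ((u IMPLIES (u AND w)) IMPLIES (z OR (u OR w)))
F2 = (((w XOR v) AND (NOT w IMPLIES NOT v)) XOR v)
Counterexample to F1=>F2 is where F1=1 and F2=0.
Evaluate each row (bits = u,v,w,z, MSB first):
  row 0 [0000]: F1=0 F2=0 -> F1&~F2 -> 0
  row 1 [0001]: F1=1 F2=0 -> F1&~F2 -> 1
  row 2 [0010]: F1=1 F2=1 -> F1&~F2 -> 0
  row 3 [0011]: F1=1 F2=1 -> F1&~F2 -> 0
  row 4 [0100]: F1=0 F2=1 -> F1&~F2 -> 0
  row 5 [0101]: F1=1 F2=1 -> F1&~F2 -> 0
  row 6 [0110]: F1=1 F2=1 -> F1&~F2 -> 0
  row 7 [0111]: F1=1 F2=1 -> F1&~F2 -> 0
  row 8 [1000]: F1=1 F2=0 -> F1&~F2 -> 1
  row 9 [1001]: F1=1 F2=0 -> F1&~F2 -> 1
  row 10 [1010]: F1=1 F2=1 -> F1&~F2 -> 0
  row 11 [1011]: F1=1 F2=1 -> F1&~F2 -> 0
  row 12 [1100]: F1=1 F2=1 -> F1&~F2 -> 0
  row 13 [1101]: F1=1 F2=1 -> F1&~F2 -> 0
  row 14 [1110]: F1=1 F2=1 -> F1&~F2 -> 0
  row 15 [1111]: F1=1 F2=1 -> F1&~F2 -> 0
Full result column, 4 rows per line (u,v fixed per line; w,z runs 00..11 left to right):
  rows 0-3 [u,v=00]: 0100  = hex 4
  rows 4-7 [u,v=01]: 0000  = hex 0
  rows 8-11 [u,v=10]: 1100  = hex C
  rows 12-15 [u,v=11]: 0000  = hex 0
Counterexample vector (row 0 .. row 15) = 0100000011000000
Output column grouped in 4s = 0100 0000 1100 0000 = 0x40C0
Convert to decimal digit by digit (value = value*16 + digit):
  4 -> 4
  4*16 + 0 = 64
  64*16 + 12 (C) = 1036
  1036*16 + 0 = 16576
Decimal = 16576

16576


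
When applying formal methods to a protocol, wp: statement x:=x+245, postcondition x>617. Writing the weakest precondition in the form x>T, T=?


Formula: wp(x:=E, P) = P[E/x] (substitute E for x in postcondition)
Step 1: Postcondition: x>617
Step 2: Substitute x+245 for x: x+245>617
Step 3: Solve for x: x > 617-245 = 372

372


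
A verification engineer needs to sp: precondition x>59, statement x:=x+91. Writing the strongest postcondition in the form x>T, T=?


Formula: sp(P, x:=E) = exists old_x. (x = E[old_x/x]) AND P[old_x/x] (old_x is the value of x before the assignment; eliminate old_x by solving x = E[old_x/x] for old_x)
Step 1: Precondition P: x>59, i.e. old_x > 59
Step 2: Assignment gives x = old_x + 91, so old_x = x - 91
Step 3: Substitute into P: x - 91 > 59
Step 4: Simplify: x > 59+91 = 150

150


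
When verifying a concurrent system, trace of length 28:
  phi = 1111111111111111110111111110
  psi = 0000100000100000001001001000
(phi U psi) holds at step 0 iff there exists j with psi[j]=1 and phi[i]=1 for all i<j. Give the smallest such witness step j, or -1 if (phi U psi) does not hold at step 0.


(phi U psi) at 0: need smallest j with psi[j]=1 and phi[i]=1 for all i in [0,j).
Scan from step 0:
  step 0: phi=1, psi=0 -> continue
  step 1: phi=1, psi=0 -> continue
  step 2: phi=1, psi=0 -> continue
  step 3: phi=1, psi=0 -> continue
  step 4: psi=1 and phi held for [0,4) -> witness found
Witness step = 4

4


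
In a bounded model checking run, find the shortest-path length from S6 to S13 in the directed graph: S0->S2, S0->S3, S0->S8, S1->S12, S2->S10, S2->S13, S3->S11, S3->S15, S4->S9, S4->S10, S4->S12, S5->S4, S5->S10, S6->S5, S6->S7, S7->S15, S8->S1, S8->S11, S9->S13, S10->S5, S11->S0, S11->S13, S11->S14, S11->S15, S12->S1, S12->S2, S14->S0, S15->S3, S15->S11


BFS layer-by-layer from S6:
  dist 0: {S6}
  dist 1: {S5, S7}
  dist 2: {S4, S10, S15}
  dist 3: {S3, S9, S11, S12}
  dist 4: {S0, S1, S2, S13, S14}
  -> S13 reached at distance 4
Shortest path length = 4

4


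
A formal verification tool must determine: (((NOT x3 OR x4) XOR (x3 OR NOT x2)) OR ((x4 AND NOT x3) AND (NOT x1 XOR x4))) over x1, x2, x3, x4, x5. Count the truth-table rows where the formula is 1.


Formula: (((NOT x3 OR x4) XOR (x3 OR NOT x2)) OR ((x4 AND NOT x3) AND (NOT x1 XOR x4))) over 5 vars (32 rows)
Evaluate each row (x1, x2, x3, x4, x5 as bits, MSB first):
  row 0 [00000]: (((NOT 0 OR 0) XOR (0 OR NOT 0)) OR ((0 AND NOT 0) AND (NOT 0 XOR 0))) -> 0
  row 1 [00001]: (((NOT 0 OR 0) XOR (0 OR NOT 0)) OR ((0 AND NOT 0) AND (NOT 0 XOR 0))) -> 0
  row 2 [00010]: (((NOT 0 OR 1) XOR (0 OR NOT 0)) OR ((1 AND NOT 0) AND (NOT 0 XOR 1))) -> 0
  row 3 [00011]: (((NOT 0 OR 1) XOR (0 OR NOT 0)) OR ((1 AND NOT 0) AND (NOT 0 XOR 1))) -> 0
  row 4 [00100]: (((NOT 1 OR 0) XOR (1 OR NOT 0)) OR ((0 AND NOT 1) AND (NOT 0 XOR 0))) -> 1
  row 5 [00101]: (((NOT 1 OR 0) XOR (1 OR NOT 0)) OR ((0 AND NOT 1) AND (NOT 0 XOR 0))) -> 1
  row 6 [00110]: (((NOT 1 OR 1) XOR (1 OR NOT 0)) OR ((1 AND NOT 1) AND (NOT 0 XOR 1))) -> 0
  row 7 [00111]: (((NOT 1 OR 1) XOR (1 OR NOT 0)) OR ((1 AND NOT 1) AND (NOT 0 XOR 1))) -> 0
  row 8 [01000]: (((NOT 0 OR 0) XOR (0 OR NOT 1)) OR ((0 AND NOT 0) AND (NOT 0 XOR 0))) -> 1
  row 9 [01001]: (((NOT 0 OR 0) XOR (0 OR NOT 1)) OR ((0 AND NOT 0) AND (NOT 0 XOR 0))) -> 1
  row 10 [01010]: (((NOT 0 OR 1) XOR (0 OR NOT 1)) OR ((1 AND NOT 0) AND (NOT 0 XOR 1))) -> 1
  row 11 [01011]: (((NOT 0 OR 1) XOR (0 OR NOT 1)) OR ((1 AND NOT 0) AND (NOT 0 XOR 1))) -> 1
  row 12 [01100]: (((NOT 1 OR 0) XOR (1 OR NOT 1)) OR ((0 AND NOT 1) AND (NOT 0 XOR 0))) -> 1
  row 13 [01101]: (((NOT 1 OR 0) XOR (1 OR NOT 1)) OR ((0 AND NOT 1) AND (NOT 0 XOR 0))) -> 1
  row 14 [01110]: (((NOT 1 OR 1) XOR (1 OR NOT 1)) OR ((1 AND NOT 1) AND (NOT 0 XOR 1))) -> 0
  row 15 [01111]: (((NOT 1 OR 1) XOR (1 OR NOT 1)) OR ((1 AND NOT 1) AND (NOT 0 XOR 1))) -> 0
  row 16 [10000]: (((NOT 0 OR 0) XOR (0 OR NOT 0)) OR ((0 AND NOT 0) AND (NOT 1 XOR 0))) -> 0
  row 17 [10001]: (((NOT 0 OR 0) XOR (0 OR NOT 0)) OR ((0 AND NOT 0) AND (NOT 1 XOR 0))) -> 0
  row 18 [10010]: (((NOT 0 OR 1) XOR (0 OR NOT 0)) OR ((1 AND NOT 0) AND (NOT 1 XOR 1))) -> 1
  row 19 [10011]: (((NOT 0 OR 1) XOR (0 OR NOT 0)) OR ((1 AND NOT 0) AND (NOT 1 XOR 1))) -> 1
  row 20 [10100]: (((NOT 1 OR 0) XOR (1 OR NOT 0)) OR ((0 AND NOT 1) AND (NOT 1 XOR 0))) -> 1
  row 21 [10101]: (((NOT 1 OR 0) XOR (1 OR NOT 0)) OR ((0 AND NOT 1) AND (NOT 1 XOR 0))) -> 1
  row 22 [10110]: (((NOT 1 OR 1) XOR (1 OR NOT 0)) OR ((1 AND NOT 1) AND (NOT 1 XOR 1))) -> 0
  row 23 [10111]: (((NOT 1 OR 1) XOR (1 OR NOT 0)) OR ((1 AND NOT 1) AND (NOT 1 XOR 1))) -> 0
  row 24 [11000]: (((NOT 0 OR 0) XOR (0 OR NOT 1)) OR ((0 AND NOT 0) AND (NOT 1 XOR 0))) -> 1
  row 25 [11001]: (((NOT 0 OR 0) XOR (0 OR NOT 1)) OR ((0 AND NOT 0) AND (NOT 1 XOR 0))) -> 1
  row 26 [11010]: (((NOT 0 OR 1) XOR (0 OR NOT 1)) OR ((1 AND NOT 0) AND (NOT 1 XOR 1))) -> 1
  row 27 [11011]: (((NOT 0 OR 1) XOR (0 OR NOT 1)) OR ((1 AND NOT 0) AND (NOT 1 XOR 1))) -> 1
  row 28 [11100]: (((NOT 1 OR 0) XOR (1 OR NOT 1)) OR ((0 AND NOT 1) AND (NOT 1 XOR 0))) -> 1
  row 29 [11101]: (((NOT 1 OR 0) XOR (1 OR NOT 1)) OR ((0 AND NOT 1) AND (NOT 1 XOR 0))) -> 1
  row 30 [11110]: (((NOT 1 OR 1) XOR (1 OR NOT 1)) OR ((1 AND NOT 1) AND (NOT 1 XOR 1))) -> 0
  row 31 [11111]: (((NOT 1 OR 1) XOR (1 OR NOT 1)) OR ((1 AND NOT 1) AND (NOT 1 XOR 1))) -> 0
Full result column, 8 rows per line (x1,x2 fixed per line; x3,x4,x5 runs 000..111 left to right):
  rows 0-7 [x1,x2=00]: 00001100  (ones: 2)
  rows 8-15 [x1,x2=01]: 11111100  (ones: 6)
  rows 16-23 [x1,x2=10]: 00111100  (ones: 4)
  rows 24-31 [x1,x2=11]: 11111100  (ones: 6)
Count of 1-rows = 2+6+4+6 = 18

18


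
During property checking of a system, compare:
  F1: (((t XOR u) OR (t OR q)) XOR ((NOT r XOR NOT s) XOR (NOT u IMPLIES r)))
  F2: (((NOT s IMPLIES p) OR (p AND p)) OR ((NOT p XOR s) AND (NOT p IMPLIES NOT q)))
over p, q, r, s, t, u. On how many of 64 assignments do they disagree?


F1 = (((t XOR u) OR (t OR q)) XOR ((NOT r XOR NOT s) XOR (NOT u IMPLIES r)))
F2 = (((NOT s IMPLIES p) OR (p AND p)) OR ((NOT p XOR s) AND (NOT p IMPLIES NOT q)))
Evaluate both on each of 64 rows (bits = p,q,r,s,t,u):
  row 0 [000000]: F1=0 F2=1 (differ) -> 1
  row 1 [000001]: F1=0 F2=1 (differ) -> 1
  row 2 [000010]: F1=1 F2=1 -> 0
  row 3 [000011]: F1=0 F2=1 (differ) -> 1
  row 4 [000100]: F1=1 F2=1 -> 0
  (every remaining row is evaluated the same way; all 64 results are listed next)
Full result column, 8 rows per line (p,q,r fixed per line; s,t,u runs 000..111 left to right):
  rows 0-7 [p,q,r=000]: 11010010  (ones: 4)
  rows 8-15 [p,q,r=001]: 10000111  (ones: 4)
  rows 16-23 [p,q,r=010]: 10101010  (ones: 4)
  rows 24-31 [p,q,r=011]: 11111111  (ones: 8)
  rows 32-39 [p,q,r=100]: 11010010  (ones: 4)
  rows 40-47 [p,q,r=101]: 10000111  (ones: 4)
  rows 48-55 [p,q,r=110]: 01011010  (ones: 4)
  rows 56-63 [p,q,r=111]: 00001111  (ones: 4)
Disagreements = 4+4+4+8+4+4+4+4 = 36

36
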